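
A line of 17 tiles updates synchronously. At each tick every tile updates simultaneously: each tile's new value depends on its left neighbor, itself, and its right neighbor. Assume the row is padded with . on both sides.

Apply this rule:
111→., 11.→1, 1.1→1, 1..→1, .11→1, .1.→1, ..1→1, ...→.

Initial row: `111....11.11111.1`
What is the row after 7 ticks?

111...111..1111.1

1.11..11111...111
1111111...11.11.1
1.....11.11111111
11...11111......1
111.11...11....11
1.11111.1111..111
111...111..1111.1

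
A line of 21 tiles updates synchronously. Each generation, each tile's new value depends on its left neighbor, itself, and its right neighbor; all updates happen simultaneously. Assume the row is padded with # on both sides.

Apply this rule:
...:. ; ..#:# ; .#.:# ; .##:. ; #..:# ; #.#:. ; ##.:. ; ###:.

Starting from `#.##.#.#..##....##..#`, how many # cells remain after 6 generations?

9

generation 1: .....#.###..#..#..##.
generation 2: #...##....########...
generation 3: .#.#..#..#........#.#
generation 4: .#.########......##..
generation 5: .#.........#....#..##
generation 6: .##.......###..####..
count of #: 9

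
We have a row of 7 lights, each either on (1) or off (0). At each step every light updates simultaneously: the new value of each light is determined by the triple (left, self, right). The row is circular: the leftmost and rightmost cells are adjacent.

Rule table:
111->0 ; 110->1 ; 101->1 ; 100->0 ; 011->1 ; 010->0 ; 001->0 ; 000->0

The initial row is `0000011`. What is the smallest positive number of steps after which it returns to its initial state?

1

0000011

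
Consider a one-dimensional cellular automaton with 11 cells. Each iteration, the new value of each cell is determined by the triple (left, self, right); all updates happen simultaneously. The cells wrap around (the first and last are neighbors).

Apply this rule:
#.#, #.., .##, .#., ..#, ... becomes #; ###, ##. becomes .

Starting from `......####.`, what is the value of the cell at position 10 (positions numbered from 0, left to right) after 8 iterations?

#######...#
.......####
########...
#.......###
.########..
##.......##
..########.
###.......#
position 10 holds #

#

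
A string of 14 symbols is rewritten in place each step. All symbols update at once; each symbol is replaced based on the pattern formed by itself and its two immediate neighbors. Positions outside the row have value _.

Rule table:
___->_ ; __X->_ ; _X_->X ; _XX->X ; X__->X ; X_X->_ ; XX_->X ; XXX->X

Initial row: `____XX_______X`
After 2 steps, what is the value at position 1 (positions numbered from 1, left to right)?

_

____XXX______X
____XXXX_____X
position 1 holds _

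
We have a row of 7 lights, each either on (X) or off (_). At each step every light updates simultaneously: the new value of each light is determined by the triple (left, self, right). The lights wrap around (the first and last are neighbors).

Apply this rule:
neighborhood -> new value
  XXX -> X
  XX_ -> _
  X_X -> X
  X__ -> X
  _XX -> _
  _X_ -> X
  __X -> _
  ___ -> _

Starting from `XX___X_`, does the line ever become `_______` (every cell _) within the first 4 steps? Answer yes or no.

step 1: __X__XX
step 2: X_XX___
step 3: XX__X__
step 4: __X_XX_
step 4 is __X_XX_, still not uniform _

no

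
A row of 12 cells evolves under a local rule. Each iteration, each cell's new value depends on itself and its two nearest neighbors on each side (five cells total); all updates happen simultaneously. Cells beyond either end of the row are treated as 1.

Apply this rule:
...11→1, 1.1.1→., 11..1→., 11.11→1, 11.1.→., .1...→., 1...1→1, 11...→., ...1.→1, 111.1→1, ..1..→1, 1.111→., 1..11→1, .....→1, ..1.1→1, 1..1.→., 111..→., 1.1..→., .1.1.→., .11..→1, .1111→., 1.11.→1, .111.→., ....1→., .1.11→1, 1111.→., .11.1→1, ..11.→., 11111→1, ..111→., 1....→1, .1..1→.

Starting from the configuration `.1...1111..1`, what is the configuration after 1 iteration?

...11.....1.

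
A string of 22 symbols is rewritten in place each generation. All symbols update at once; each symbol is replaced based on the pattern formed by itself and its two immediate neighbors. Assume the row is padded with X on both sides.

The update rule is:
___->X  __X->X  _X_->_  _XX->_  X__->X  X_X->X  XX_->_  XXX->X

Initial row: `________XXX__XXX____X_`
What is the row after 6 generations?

XXXXXXXX_X_XX_X_XXXX_X
XXXXXXX_X_X__X_X_XX_X_
XXXXXX_X_X_XX_X_X__X_X
XXXXX_X_X_X__X_X_XX_X_
XXXX_X_X_X_XX_X_X__X_X
XXX_X_X_X_X__X_X_XX_X_

XXX_X_X_X_X__X_X_XX_X_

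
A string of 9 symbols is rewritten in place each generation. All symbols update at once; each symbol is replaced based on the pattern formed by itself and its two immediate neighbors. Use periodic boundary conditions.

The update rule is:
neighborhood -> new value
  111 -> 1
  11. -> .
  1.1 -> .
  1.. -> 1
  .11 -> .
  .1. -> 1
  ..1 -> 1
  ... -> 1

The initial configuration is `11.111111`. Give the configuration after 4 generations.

111111..1

1...11111
.111.1111
..1...11.
111111..1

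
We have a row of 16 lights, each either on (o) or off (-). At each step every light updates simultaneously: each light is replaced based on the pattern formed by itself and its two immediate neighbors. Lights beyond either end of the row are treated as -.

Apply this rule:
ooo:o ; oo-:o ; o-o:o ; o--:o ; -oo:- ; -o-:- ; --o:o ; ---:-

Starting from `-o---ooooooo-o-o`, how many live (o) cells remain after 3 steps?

o-o-o-ooooooo-o-
-o-o-o-ooooooo-o
o-o-o-o-ooooooo-
count of o: 11

11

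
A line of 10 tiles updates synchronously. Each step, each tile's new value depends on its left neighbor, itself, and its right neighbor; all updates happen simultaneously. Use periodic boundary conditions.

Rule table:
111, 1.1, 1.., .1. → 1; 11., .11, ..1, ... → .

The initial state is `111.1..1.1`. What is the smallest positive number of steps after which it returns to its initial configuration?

20

step 1: 11.111.11.
step 2: ..1.1.1..1
step 3: 1.111111.1
step 4: .1.1111.1.
step 5: .11.11.111
step 6: 1..1..1.1.
step 7: 11.11.1111
step 8: 1.1..1.111
step 9: .111.11.11
step 10: 1.1.1..1..
step 11: 111111.11.
step 12: .1111.1..1
step 13: 1.11.111.1
step 14: .1..1.1.1.
step 15: .11.111111
step 16: 1..1.1111.
step 17: 11.11.11.1
step 18: 1.1..1..1.
step 19: 1111.11.11
step 20: 111.1..1.1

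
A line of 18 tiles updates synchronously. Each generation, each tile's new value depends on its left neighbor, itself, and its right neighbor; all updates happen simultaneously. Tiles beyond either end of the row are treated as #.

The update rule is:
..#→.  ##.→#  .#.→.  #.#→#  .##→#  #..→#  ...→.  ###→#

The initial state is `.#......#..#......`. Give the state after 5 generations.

generation 1: #.#......#..#.....
generation 2: ##.#......#..#....
generation 3: ###.#......#..#...
generation 4: ####.#......#..#..
generation 5: #####.#......#..#.

#####.#......#..#.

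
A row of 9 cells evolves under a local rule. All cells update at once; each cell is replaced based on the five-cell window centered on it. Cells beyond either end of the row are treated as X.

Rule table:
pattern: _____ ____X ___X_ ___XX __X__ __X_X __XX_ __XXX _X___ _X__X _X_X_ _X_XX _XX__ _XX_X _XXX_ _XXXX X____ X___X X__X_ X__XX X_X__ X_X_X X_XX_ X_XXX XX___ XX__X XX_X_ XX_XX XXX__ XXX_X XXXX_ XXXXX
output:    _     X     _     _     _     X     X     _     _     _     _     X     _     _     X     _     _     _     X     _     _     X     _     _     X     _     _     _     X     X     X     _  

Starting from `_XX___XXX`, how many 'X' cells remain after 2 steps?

___X_____
X______X_
count of X: 2

2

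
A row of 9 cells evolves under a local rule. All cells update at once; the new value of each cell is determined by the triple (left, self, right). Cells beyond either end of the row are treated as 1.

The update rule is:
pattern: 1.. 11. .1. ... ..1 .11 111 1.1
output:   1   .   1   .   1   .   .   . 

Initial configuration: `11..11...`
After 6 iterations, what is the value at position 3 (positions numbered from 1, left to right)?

.

..11..1.1
11..111..
..11...11
11..1.1..
..111.111
11.......
position 3 holds .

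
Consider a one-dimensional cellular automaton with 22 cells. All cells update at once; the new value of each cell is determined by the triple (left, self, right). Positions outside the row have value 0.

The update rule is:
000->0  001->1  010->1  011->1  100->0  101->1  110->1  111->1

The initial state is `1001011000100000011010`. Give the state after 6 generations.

1111111111111111111110

generation 1: 1011111001100000111110
generation 2: 1111111011100001111110
generation 3: 1111111111100011111110
generation 4: 1111111111100111111110
generation 5: 1111111111101111111110
generation 6: 1111111111111111111110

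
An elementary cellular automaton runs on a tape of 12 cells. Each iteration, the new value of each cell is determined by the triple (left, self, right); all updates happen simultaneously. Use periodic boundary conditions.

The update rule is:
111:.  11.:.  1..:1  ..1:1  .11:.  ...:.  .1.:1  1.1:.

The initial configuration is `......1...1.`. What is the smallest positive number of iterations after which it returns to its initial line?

.....111.111
1...1.......
11.111.....1
......1...1.

4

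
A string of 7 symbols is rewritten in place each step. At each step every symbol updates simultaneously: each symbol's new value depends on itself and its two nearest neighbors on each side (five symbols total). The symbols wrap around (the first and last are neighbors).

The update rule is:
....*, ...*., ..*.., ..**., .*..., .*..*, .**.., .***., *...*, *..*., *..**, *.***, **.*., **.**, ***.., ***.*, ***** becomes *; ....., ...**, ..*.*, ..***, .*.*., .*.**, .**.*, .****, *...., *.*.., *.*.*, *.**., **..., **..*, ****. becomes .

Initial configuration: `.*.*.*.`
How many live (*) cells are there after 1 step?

*.....*
count of *: 2

2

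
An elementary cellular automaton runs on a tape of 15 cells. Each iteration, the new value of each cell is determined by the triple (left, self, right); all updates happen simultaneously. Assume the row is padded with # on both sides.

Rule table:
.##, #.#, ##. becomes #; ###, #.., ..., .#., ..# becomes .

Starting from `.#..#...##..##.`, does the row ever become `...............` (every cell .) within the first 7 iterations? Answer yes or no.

iteration 1: #.......##..###
iteration 2: #.......##..#..
iteration 3: #.......##.....
iteration 4: #.......##.....  (fixed point — unchanged through iteration 7)
iteration 7 is #.......##....., still not uniform .

no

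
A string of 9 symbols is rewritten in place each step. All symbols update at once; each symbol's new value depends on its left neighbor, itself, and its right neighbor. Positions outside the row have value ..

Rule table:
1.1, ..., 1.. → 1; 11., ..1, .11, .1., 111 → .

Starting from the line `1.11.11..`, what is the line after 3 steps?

1..1..111

.1..1..11
..1..1...
1..1..111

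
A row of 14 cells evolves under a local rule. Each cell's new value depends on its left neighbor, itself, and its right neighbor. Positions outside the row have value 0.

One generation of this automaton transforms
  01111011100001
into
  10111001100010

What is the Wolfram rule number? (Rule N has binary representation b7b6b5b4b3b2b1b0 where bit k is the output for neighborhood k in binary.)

194

position 2: 111 → 1  (bit 7 = 1)
position 4: 110 → 1  (bit 6 = 1)
position 5: 101 → 0  (bit 5 = 0)
position 9: 100 → 0  (bit 4 = 0)
position 1: 011 → 0  (bit 3 = 0)
position 13: 010 → 0  (bit 2 = 0)
position 0: 001 → 1  (bit 1 = 1)
position 10: 000 → 0  (bit 0 = 0)
bits b7..b0 = 11000010 = 194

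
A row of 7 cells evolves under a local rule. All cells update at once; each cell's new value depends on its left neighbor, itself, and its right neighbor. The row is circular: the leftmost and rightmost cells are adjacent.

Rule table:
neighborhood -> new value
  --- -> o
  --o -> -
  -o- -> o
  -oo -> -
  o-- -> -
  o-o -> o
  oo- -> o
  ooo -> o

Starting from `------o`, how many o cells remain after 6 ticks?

6

tick 1: -oooo-o
tick 2: o-ooooo
tick 3: oo-oooo
tick 4: ooo-ooo
tick 5: oooo-oo
tick 6: ooooo-o
count of o: 6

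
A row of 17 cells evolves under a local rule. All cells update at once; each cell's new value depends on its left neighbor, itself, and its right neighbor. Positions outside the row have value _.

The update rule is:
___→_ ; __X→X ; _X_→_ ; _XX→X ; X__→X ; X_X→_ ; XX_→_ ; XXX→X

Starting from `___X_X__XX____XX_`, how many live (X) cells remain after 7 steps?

__X___XXX_X__XX_X
_X_X_XXX___XXX___
X____XX_X_XXX_X__
_X__XX____XX___X_
X_XXX_X__XX_X_X_X
__XX___XXX_______
_XX_X_XXX_X______
count of X: 7

7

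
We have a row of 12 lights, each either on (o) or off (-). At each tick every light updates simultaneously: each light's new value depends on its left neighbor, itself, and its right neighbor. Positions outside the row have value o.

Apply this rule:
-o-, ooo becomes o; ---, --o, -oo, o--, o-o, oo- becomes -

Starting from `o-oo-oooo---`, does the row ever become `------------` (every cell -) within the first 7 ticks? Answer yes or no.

tick 1: ------oo----
tick 2: ------------
all cells are - at tick 2

yes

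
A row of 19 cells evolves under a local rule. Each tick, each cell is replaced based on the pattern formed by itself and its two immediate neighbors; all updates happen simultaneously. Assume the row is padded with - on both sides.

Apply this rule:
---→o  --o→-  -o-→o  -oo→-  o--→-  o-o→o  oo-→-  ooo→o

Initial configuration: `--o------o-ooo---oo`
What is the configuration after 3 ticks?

-oo-o--oo------oo--

o-o-oooo-oo-o--o---
oooo-oo-o--oo--o-oo
-oo-o--oo------oo--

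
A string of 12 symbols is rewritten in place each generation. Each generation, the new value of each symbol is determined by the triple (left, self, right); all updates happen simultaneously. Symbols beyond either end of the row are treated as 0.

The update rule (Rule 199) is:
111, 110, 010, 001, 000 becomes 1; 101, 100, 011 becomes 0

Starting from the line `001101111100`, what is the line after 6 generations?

010101010101

generation 1: 110100111101
generation 2: 010101011101
generation 3: 110101001101
generation 4: 010101010101
generation 5: 110101010101
generation 6: 010101010101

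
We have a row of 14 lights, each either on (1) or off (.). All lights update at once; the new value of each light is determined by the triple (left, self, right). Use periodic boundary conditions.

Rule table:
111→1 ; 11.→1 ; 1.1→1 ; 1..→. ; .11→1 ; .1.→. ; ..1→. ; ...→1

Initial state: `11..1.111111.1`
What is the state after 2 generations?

generation 1: 11...111111111
generation 2: 11.1.111111111

11.1.111111111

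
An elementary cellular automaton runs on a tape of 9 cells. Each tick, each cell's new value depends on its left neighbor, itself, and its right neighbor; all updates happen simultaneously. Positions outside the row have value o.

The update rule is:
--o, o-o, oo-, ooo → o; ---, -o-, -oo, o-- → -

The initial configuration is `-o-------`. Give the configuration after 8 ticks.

tick 1: o-------o
tick 2: o------o-
tick 3: o-----o-o
tick 4: o----o-o-
tick 5: o---o-o-o
tick 6: o--o-o-o-
tick 7: o-o-o-o-o
tick 8: oo-o-o-o-

oo-o-o-o-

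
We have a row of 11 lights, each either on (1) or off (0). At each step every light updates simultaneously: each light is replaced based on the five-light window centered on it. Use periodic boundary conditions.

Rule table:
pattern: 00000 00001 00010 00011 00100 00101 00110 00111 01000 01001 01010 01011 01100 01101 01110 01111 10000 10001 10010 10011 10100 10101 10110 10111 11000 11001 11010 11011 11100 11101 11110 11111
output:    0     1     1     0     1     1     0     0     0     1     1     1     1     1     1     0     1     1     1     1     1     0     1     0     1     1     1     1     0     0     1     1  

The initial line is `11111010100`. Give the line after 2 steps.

00110101111
11011010010

11011010010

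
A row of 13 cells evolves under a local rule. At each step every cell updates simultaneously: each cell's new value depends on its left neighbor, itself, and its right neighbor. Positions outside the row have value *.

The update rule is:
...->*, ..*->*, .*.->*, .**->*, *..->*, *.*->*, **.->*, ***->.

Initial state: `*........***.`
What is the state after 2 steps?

**********.**
.........***.

.........***.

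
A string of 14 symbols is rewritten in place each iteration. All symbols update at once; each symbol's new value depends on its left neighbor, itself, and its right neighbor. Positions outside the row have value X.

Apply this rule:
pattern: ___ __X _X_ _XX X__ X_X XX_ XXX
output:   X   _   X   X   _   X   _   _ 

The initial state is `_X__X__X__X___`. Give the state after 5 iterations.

__XX___X__XXXX

XX__X__X__X_X_
____X__X__XXXX
_XX_X__X__X___
XX_XX__X__X_X_
__XX___X__XXXX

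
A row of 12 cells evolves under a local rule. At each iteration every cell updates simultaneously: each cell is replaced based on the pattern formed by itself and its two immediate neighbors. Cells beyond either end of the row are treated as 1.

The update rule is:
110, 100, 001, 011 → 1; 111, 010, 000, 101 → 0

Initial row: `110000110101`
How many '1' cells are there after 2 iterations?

011001110001
011111011011
count of 1: 9

9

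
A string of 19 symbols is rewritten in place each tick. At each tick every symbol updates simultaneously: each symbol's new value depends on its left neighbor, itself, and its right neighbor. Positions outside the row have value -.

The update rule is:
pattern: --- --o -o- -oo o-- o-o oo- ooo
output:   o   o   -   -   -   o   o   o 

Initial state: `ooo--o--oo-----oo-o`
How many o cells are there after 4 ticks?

-oo-o--o-o-oooo-oo-
o-oo--o-o-o-oooo-o-
-o-o-o-o-o-o-oooo--
o-o-o-o-o-o-o-ooo-o
count of o: 11

11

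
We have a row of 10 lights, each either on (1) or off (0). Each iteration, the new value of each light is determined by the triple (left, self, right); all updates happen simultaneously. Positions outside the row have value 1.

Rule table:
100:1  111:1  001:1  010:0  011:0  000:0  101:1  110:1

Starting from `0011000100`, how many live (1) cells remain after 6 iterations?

9

iteration 1: 1101101011
iteration 2: 1110110101
iteration 3: 1111011010
iteration 4: 1111101101
iteration 5: 1111110110
iteration 6: 1111111011
count of 1: 9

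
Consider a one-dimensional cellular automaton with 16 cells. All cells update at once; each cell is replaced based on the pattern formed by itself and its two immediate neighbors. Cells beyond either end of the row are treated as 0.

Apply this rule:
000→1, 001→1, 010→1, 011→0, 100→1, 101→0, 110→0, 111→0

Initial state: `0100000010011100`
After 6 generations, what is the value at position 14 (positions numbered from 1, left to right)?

1

1111111111100011
0000000000011100
1111111111100011  (repeats generation 1; period 2)
generation 6: 0000000000011100
position 14 holds 1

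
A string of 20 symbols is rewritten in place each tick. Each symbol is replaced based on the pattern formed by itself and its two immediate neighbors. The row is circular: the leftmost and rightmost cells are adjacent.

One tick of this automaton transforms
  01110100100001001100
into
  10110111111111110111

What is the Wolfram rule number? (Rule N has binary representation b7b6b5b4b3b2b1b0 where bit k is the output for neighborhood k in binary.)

position 2: 111 → 1  (bit 7 = 1)
position 3: 110 → 1  (bit 6 = 1)
position 4: 101 → 0  (bit 5 = 0)
position 6: 100 → 1  (bit 4 = 1)
position 1: 011 → 0  (bit 3 = 0)
position 5: 010 → 1  (bit 2 = 1)
position 0: 001 → 1  (bit 1 = 1)
position 10: 000 → 1  (bit 0 = 1)
bits b7..b0 = 11010111 = 215

215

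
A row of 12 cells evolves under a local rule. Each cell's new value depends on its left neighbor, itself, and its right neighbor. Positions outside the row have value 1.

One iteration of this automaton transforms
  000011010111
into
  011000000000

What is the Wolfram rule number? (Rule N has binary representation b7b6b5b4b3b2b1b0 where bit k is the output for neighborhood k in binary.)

position 10: 111 → 0  (bit 7 = 0)
position 5: 110 → 0  (bit 6 = 0)
position 6: 101 → 0  (bit 5 = 0)
position 0: 100 → 0  (bit 4 = 0)
position 4: 011 → 0  (bit 3 = 0)
position 7: 010 → 0  (bit 2 = 0)
position 3: 001 → 0  (bit 1 = 0)
position 1: 000 → 1  (bit 0 = 1)
bits b7..b0 = 00000001 = 1

1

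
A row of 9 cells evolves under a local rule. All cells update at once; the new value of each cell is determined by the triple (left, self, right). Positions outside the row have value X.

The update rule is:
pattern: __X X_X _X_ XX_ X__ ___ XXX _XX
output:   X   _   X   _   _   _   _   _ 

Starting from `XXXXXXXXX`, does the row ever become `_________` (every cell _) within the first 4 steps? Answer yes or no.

_________
all cells are _ at step 1

yes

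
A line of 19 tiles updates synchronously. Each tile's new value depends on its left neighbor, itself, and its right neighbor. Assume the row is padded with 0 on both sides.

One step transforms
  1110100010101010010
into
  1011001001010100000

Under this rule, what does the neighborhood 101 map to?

At position 3 the neighborhood is 101; the next row has 1 there.

1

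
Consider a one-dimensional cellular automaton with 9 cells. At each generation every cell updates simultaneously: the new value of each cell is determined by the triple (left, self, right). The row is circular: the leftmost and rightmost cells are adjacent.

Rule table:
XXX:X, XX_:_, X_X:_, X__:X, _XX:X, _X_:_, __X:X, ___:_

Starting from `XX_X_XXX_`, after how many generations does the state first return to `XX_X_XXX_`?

36

X____XX__
_X__XX_XX
__XXX__X_
_XXX_XX_X
_XX__X___
XX_XX_X__
X__X___XX
_XX_X_XXX
_X____XX_
X_X__XX_X
___XXX__X
X_XXX_XX_
__XX__X__
_XX_XX_X_
XX__X___X
X_XX_X_XX
__X____XX
XX_X__XX_
X___XXX__
_X_XXX_XX
___XX__X_
__XX_XX_X
XXX__X___
XX_XX_X_X
X__X____X
_XX_X__XX
_X___XXX_
X_X_XXX_X
____XX__X
X__XX_XX_
_XXX__X__
XXX_XX_X_
XX__X____
X_XX_X__X
__X___XXX
XX_X_XXX_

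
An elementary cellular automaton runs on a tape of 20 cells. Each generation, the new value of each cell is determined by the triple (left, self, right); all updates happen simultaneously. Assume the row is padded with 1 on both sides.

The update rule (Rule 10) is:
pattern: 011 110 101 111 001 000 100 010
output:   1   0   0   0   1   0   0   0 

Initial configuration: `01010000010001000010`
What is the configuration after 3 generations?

generation 1: 00000000100010000100
generation 2: 00000001000100001001
generation 3: 00000010001000010011

00000010001000010011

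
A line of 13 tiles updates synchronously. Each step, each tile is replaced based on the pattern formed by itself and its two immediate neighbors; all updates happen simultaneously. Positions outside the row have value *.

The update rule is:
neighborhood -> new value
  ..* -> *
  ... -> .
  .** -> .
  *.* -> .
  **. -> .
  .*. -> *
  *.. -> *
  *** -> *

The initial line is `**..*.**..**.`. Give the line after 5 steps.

*.***...**...
...*.*.*..*.*
*.**.*.****..
.....*..**.**
*...****....*

*...****....*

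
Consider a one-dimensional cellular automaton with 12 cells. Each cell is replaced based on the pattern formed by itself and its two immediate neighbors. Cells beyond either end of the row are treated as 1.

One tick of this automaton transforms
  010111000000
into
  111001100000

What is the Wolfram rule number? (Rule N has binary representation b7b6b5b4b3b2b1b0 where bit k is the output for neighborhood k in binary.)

116

position 4: 111 → 0  (bit 7 = 0)
position 5: 110 → 1  (bit 6 = 1)
position 0: 101 → 1  (bit 5 = 1)
position 6: 100 → 1  (bit 4 = 1)
position 3: 011 → 0  (bit 3 = 0)
position 1: 010 → 1  (bit 2 = 1)
position 11: 001 → 0  (bit 1 = 0)
position 7: 000 → 0  (bit 0 = 0)
bits b7..b0 = 01110100 = 116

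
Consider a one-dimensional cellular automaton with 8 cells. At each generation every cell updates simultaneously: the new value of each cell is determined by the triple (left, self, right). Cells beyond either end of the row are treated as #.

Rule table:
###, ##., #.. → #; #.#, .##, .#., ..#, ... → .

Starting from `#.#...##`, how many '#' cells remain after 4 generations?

5

#..#...#
##..#...
###..#..
####..#.
count of #: 5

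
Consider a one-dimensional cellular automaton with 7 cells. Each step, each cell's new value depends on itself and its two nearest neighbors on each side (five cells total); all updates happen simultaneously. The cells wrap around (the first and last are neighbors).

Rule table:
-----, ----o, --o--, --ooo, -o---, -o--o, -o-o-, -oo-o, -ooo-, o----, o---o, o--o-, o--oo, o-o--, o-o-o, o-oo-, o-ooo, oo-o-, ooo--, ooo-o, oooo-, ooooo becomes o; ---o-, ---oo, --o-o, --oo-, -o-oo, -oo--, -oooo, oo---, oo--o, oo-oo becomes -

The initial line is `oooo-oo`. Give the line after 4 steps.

step 1: oooo-o-
step 2: o-oooo-
step 3: o-o-ooo
step 4: ooo-o-o

ooo-o-o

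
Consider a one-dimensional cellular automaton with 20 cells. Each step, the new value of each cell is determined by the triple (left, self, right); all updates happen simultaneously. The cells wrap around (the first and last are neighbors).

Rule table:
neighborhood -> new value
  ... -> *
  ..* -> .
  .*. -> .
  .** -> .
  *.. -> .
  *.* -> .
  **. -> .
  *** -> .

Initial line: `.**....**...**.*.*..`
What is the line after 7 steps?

....**....*........*

....**....*........*
.**....**...******..
....**....*........*  (repeats step 1; period 2)
step 7: ....**....*........*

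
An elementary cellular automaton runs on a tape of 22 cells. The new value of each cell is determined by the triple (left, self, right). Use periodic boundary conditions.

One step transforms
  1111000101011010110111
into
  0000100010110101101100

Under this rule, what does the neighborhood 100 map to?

At position 4 the neighborhood is 100; the next row has 1 there.

1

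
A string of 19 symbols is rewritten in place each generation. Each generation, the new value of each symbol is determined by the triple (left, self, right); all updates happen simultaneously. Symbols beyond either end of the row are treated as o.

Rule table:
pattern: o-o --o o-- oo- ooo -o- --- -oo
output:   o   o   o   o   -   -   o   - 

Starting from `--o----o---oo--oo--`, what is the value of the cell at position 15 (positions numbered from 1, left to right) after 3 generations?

-

oo-oooo-ooo-ooo-ooo
-oo---oo--oo--oo---
o-oooo-ooo-ooo-oooo
position 15 holds -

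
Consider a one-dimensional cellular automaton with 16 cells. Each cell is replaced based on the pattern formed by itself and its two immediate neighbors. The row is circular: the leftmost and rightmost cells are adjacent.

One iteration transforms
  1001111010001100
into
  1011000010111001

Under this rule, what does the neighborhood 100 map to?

0

At position 1 the neighborhood is 100; the next row has 0 there.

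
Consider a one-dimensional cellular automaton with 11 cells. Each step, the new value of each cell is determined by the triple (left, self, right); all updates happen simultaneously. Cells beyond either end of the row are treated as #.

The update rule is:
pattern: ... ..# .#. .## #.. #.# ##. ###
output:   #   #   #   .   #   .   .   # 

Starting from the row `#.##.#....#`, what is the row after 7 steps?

...#.######

step 1: .....#####.
step 2: #####.###..
step 3: ####...#.##
step 4: ###.####..#
step 5: ##...##.##.
step 6: #.###......
step 7: ...#.######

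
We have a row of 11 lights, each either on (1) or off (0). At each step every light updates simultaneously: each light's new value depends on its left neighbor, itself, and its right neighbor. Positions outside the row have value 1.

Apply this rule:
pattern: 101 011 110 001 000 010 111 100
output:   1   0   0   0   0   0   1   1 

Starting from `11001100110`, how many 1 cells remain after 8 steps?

5

step 1: 10100010001
step 2: 01010001000
step 3: 10101000100
step 4: 01010100010
step 5: 10101010001
step 6: 01010101000
step 7: 10101010100
step 8: 01010101010
count of 1: 5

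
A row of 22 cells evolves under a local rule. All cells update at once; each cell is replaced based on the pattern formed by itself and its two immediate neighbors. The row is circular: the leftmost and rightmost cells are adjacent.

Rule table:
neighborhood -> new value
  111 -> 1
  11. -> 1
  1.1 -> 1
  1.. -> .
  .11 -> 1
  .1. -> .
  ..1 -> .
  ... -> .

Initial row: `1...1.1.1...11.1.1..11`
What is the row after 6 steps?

1...........1111....11

step 1: 1....1.1....111.1...11
step 2: 1.....1.....1111....11
step 3: 1...........1111....11
step 4: 1...........1111....11  (fixed point — unchanged through step 6)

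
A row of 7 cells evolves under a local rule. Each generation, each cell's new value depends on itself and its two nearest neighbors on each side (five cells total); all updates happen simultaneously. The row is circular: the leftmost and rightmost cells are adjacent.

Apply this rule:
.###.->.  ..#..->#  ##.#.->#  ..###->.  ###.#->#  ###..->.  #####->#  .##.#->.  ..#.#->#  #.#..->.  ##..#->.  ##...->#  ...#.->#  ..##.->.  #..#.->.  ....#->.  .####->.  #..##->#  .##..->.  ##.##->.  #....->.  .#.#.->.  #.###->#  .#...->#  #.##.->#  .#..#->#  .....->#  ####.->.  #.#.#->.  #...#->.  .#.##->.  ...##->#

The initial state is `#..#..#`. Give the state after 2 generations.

..#...#

generation 1: ...###.
generation 2: ..#...#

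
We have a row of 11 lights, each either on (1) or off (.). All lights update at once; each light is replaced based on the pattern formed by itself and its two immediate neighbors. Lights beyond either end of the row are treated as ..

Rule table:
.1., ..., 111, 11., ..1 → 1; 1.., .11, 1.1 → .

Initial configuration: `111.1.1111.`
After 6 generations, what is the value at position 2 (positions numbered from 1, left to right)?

.

generation 1: .11.1..111.
generation 2: 1.1.1.1.11.
generation 3: 1.1.1.1..1.
generation 4: 1.1.1.1.11.  (repeats generation 2; period 2)
generation 6: 1.1.1.1.11.
position 2 holds .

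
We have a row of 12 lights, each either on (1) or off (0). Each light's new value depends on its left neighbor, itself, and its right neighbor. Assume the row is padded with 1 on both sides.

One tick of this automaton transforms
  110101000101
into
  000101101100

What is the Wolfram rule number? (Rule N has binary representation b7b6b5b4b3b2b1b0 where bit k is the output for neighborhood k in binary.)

22

position 0: 111 → 0  (bit 7 = 0)
position 1: 110 → 0  (bit 6 = 0)
position 2: 101 → 0  (bit 5 = 0)
position 6: 100 → 1  (bit 4 = 1)
position 11: 011 → 0  (bit 3 = 0)
position 3: 010 → 1  (bit 2 = 1)
position 8: 001 → 1  (bit 1 = 1)
position 7: 000 → 0  (bit 0 = 0)
bits b7..b0 = 00010110 = 22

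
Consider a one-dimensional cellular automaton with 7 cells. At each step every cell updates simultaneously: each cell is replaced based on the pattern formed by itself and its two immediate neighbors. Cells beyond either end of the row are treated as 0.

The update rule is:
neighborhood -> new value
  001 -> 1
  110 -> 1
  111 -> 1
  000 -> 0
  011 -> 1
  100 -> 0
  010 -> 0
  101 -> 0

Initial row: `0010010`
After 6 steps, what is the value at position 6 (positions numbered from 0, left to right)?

0

step 1: 0100100
step 2: 1001000
step 3: 0010000
step 4: 0100000
step 5: 1000000
step 6: 0000000
position 6 holds 0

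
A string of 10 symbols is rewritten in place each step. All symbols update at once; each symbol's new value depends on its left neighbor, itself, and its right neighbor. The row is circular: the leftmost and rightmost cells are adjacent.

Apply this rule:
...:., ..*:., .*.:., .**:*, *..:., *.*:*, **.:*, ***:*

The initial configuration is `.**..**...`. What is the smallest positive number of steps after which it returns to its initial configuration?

step 1: .**..**...

1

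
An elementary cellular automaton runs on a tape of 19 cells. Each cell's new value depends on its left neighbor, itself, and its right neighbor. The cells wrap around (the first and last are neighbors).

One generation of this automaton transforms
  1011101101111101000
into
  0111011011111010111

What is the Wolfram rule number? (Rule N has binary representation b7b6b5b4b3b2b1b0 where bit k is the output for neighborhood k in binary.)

187

position 3: 111 → 1  (bit 7 = 1)
position 4: 110 → 0  (bit 6 = 0)
position 1: 101 → 1  (bit 5 = 1)
position 16: 100 → 1  (bit 4 = 1)
position 2: 011 → 1  (bit 3 = 1)
position 0: 010 → 0  (bit 2 = 0)
position 18: 001 → 1  (bit 1 = 1)
position 17: 000 → 1  (bit 0 = 1)
bits b7..b0 = 10111011 = 187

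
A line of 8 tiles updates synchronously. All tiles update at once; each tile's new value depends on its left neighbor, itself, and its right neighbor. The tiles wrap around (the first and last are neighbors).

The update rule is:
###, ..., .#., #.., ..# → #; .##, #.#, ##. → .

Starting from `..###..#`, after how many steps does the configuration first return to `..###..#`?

##.#.###
#..#..##
.#####.#
..###..#

4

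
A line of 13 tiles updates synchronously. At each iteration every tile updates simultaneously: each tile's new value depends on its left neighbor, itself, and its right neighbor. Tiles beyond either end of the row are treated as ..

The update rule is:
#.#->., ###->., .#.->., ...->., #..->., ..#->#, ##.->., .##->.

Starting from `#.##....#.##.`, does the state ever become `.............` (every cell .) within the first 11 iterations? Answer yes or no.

.......#.....
......#......
.....#.......
....#........
...#.........
..#..........
.#...........
#............
.............
all cells are . at iteration 9

yes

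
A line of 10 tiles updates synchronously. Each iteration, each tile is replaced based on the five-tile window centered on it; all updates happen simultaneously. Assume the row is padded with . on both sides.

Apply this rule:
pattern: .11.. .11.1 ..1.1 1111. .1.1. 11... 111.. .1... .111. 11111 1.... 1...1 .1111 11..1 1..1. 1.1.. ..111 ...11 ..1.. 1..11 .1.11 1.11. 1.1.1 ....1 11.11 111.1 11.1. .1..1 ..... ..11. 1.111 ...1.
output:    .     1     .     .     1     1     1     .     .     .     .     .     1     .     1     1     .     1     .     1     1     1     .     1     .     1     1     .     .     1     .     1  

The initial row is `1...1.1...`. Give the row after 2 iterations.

...1.11...
.11.11.1..

.11.11.1..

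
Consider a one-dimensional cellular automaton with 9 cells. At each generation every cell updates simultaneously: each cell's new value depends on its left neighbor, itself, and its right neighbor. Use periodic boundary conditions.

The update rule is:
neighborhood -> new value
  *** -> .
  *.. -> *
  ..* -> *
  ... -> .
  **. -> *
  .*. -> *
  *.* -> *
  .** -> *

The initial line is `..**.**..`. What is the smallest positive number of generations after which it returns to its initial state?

.*******.
**.....**
.**...**.
****.****
...***...
..**.**..

6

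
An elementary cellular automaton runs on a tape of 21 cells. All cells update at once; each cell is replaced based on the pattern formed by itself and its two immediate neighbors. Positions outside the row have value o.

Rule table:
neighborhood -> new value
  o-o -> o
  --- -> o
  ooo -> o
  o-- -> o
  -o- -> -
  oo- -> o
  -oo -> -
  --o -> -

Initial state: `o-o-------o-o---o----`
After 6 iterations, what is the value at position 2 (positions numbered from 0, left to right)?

o

iteration 1: oo-oooooo--o-oo--ooo-
iteration 2: ooo-oooooo--o-oo--ooo
iteration 3: oooo-oooooo--o-oo--oo
iteration 4: ooooo-oooooo--o-oo--o
iteration 5: oooooo-oooooo--o-oo--
iteration 6: ooooooo-oooooo--o-oo-
position 2 holds o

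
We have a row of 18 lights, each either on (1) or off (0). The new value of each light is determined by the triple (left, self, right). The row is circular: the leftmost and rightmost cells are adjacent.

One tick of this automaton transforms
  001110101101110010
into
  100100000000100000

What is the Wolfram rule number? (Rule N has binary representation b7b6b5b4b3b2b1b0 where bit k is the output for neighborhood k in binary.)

position 3: 111 → 1  (bit 7 = 1)
position 4: 110 → 0  (bit 6 = 0)
position 5: 101 → 0  (bit 5 = 0)
position 14: 100 → 0  (bit 4 = 0)
position 2: 011 → 0  (bit 3 = 0)
position 6: 010 → 0  (bit 2 = 0)
position 1: 001 → 0  (bit 1 = 0)
position 0: 000 → 1  (bit 0 = 1)
bits b7..b0 = 10000001 = 129

129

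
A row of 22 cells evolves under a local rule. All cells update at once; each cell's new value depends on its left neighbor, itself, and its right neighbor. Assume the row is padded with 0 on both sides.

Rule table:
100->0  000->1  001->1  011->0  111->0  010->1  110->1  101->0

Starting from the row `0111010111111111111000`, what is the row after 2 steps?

1011010111111111111001

step 1: 1001010000000000001011
step 2: 1011010111111111111001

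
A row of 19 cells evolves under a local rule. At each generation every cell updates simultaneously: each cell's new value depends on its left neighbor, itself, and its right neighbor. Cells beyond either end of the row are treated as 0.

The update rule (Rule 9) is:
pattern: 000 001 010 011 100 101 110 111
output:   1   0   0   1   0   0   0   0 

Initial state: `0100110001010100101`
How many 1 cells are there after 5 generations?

6

generation 1: 0000100100000000000
generation 2: 1110000001111111111
generation 3: 1000111101000000000
generation 4: 0010100000011111111
generation 5: 1000001111010000000
count of 1: 6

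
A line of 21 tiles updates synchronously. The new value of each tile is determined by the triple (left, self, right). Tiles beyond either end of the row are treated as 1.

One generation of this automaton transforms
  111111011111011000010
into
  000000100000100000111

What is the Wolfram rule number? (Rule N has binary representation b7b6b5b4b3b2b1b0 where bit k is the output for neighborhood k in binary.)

position 0: 111 → 0  (bit 7 = 0)
position 5: 110 → 0  (bit 6 = 0)
position 6: 101 → 1  (bit 5 = 1)
position 15: 100 → 0  (bit 4 = 0)
position 7: 011 → 0  (bit 3 = 0)
position 19: 010 → 1  (bit 2 = 1)
position 18: 001 → 1  (bit 1 = 1)
position 16: 000 → 0  (bit 0 = 0)
bits b7..b0 = 00100110 = 38

38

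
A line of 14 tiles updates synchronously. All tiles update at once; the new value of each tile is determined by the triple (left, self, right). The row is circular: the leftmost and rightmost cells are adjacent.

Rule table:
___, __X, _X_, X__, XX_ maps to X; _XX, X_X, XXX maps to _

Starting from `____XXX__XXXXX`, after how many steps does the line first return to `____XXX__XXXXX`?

XXXX__XXX____X
___XXX__XXXXX_
XXX__XXX____XX
__XXX__XXXXX__
XX__XXX____XXX
_XXX__XXXXX___
X__XXX____XXXX
XXX__XXXXX____
__XXX____XXXXX
XX__XXXXX____X
_XXX____XXXXX_
X__XXXXX____XX
XXX____XXXXX__
__XXXXX____XXX
XX____XXXXX__X
_XXXXX____XXX_
X____XXXXX__XX
XXXXX____XXX__
____XXXXX__XXX
XXXX____XXX__X
___XXXXX__XXX_
XXX____XXX__XX
__XXXXX__XXX__
XX____XXX__XXX
_XXXXX__XXX___
X____XXX__XXXX
XXXXX__XXX____
____XXX__XXXXX

28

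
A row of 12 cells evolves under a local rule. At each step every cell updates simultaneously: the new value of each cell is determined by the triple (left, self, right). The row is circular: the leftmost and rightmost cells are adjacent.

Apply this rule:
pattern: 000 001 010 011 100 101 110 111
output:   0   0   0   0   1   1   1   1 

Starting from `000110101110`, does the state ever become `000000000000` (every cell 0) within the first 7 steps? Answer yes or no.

step 1: 000011010111
step 2: 100001101011
step 3: 110000110101
step 4: 111000011010
step 5: 011100001101
step 6: 101110000110
step 7: 010111000011
step 7 is 010111000011, still not uniform 0

no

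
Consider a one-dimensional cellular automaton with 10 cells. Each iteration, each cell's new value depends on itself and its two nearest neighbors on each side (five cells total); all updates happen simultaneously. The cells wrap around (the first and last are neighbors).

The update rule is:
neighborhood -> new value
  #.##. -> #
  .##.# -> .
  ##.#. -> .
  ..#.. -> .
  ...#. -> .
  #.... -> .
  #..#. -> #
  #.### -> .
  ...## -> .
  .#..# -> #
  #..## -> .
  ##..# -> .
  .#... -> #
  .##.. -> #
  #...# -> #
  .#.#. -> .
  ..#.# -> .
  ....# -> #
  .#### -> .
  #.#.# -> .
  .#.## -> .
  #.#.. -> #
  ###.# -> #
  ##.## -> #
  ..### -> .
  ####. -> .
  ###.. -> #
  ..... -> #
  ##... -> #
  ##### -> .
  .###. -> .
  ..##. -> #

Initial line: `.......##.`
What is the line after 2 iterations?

.#####.###
#....##..#

#....##..#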